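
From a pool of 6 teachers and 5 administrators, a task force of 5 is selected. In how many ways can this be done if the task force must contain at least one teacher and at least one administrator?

Total 5-person selections from all 11: C(11,5) = 462.
Subtract selections that omit an entire group: no teachers → C(5,5) = 1; no administrators → C(6,5) = 6.
Both groups omitted at once is impossible, so 462 − 7 = 455.

455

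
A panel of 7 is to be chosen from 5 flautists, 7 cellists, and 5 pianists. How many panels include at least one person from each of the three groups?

17745

Total 7-person selections from all 17: C(17,7) = 19448.
Selections missing a whole group: no flautists → C(12,7) = 792; no cellists → C(10,7) = 120; no pianists → C(12,7) = 792.
Add back selections omitting two groups (i.e. drawn from a single group): C(5,7) + C(7,7) + C(5,7) = 1.
By inclusion–exclusion: 19448 − 1704 + 1 = 17745.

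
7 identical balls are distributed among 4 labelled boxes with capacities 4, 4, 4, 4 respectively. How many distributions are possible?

80

Ignoring the caps, the number of non-negative solutions to x_1+…+x_4 = 7 is C(10,3) = 120.
Subtract solutions that violate a single cap (substitute x_i' = x_i − (cap_i+1)): x_1 ≥ 5 gives C(5,3) = 10; x_2 ≥ 5 gives C(5,3) = 10; x_3 ≥ 5 gives C(5,3) = 10; x_4 ≥ 5 gives C(5,3) = 10. Together 40.
No two caps can be exceeded simultaneously, so the pair terms are all 0.
By inclusion–exclusion the count is 120 − 40 + 0 = 80.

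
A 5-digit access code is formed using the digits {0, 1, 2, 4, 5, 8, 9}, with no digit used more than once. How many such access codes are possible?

2520

This is a permutation of 5 out of 7: P(7,5) = 7!/2!.
7 × 6 × 5 × 4 × 3 = 2520.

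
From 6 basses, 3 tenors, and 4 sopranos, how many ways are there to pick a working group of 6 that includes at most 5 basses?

Split by how many basses are chosen (0 through 5).
Sum: C(6,0)·C(7,6) + C(6,1)·C(7,5) + C(6,2)·C(7,4) + C(6,3)·C(7,3) + C(6,4)·C(7,2) + C(6,5)·C(7,1) = 7 + 126 + 525 + 700 + 315 + 42 = 1715.

1715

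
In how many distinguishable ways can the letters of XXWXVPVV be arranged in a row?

Letter multiplicities in XXWXVPVV: P×1, V×3, W×1, X×3.
The number of distinct arrangements is 8!/(3!·3!) = 40320/36 = 1120.

1120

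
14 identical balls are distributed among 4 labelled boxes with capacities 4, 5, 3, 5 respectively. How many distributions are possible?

20

Ignoring the caps, the number of non-negative solutions to x_1+…+x_4 = 14 is C(17,3) = 680.
Subtract solutions that violate a single cap (substitute x_i' = x_i − (cap_i+1)): x_1 ≥ 5 gives C(12,3) = 220; x_2 ≥ 6 gives C(11,3) = 165; x_3 ≥ 4 gives C(13,3) = 286; x_4 ≥ 6 gives C(11,3) = 165. Together 836.
Add back pairs where two caps are both exceeded: 20 + 56 + 20 + 35 + 10 + 35 = 176.
By inclusion–exclusion the count is 680 − 836 + 176 = 20.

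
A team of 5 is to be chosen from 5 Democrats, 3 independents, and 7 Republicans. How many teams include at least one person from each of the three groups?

1925

With no constraint there are C(15,5) = 3003 possible selections.
Selections missing a whole group: no Democrats → C(10,5) = 252; no independents → C(12,5) = 792; no Republicans → C(8,5) = 56.
Add back selections omitting two groups (i.e. drawn from a single group): C(5,5) + C(3,5) + C(7,5) = 22.
By inclusion–exclusion: 3003 − 1100 + 22 = 1925.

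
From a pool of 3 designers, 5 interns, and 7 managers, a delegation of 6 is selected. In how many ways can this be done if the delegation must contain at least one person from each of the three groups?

Unrestricted: C(15,6) = 5005 ways to pick any 6 of the 15.
Subtract selections that omit an entire group: no designers → C(12,6) = 924; no interns → C(10,6) = 210; no managers → C(8,6) = 28.
Add back selections omitting two groups (i.e. drawn from a single group): C(3,6) + C(5,6) + C(7,6) = 7.
By inclusion–exclusion: 5005 − 1162 + 7 = 3850.

3850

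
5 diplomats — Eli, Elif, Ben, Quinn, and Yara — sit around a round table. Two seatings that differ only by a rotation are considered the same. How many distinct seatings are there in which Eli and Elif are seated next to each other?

Treat {Eli, Elif} as one unit (2 internal orders) and seat the resulting 4 units around the table: (3)! circular arrangements.
So 2 × (3)! = 2 × 6 = 12.

12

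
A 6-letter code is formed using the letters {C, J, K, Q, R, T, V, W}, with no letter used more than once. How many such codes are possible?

With no repetition, fill the 6 letters in order: 8 choices, then 7, down to 3.
That product is 8 × 7 × 6 × 5 × 4 × 3 = 20160.

20160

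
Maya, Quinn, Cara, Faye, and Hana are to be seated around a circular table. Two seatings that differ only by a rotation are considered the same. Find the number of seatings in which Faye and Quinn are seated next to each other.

Glue Faye and Quinn into a block (2 internal orders). Seating 4 units around a circle gives (3)! arrangements.
So 2 × (3)! = 2 × 6 = 12.

12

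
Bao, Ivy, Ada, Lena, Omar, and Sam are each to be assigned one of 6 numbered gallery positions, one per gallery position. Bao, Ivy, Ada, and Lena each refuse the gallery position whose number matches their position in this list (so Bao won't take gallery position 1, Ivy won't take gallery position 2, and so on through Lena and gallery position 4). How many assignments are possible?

362

Let Aᵢ (for 1 ≤ i ≤ 4) be the placements that put person i in their forbidden gallery position. Any j of these fix j positions, leaving (6−j)! ways to fill the rest, and there are C(4,j) ways to pick which j.
By inclusion–exclusion, the number of valid placements is Σ_{j=0}^{4} (−1)^j C(4,j)·(6−j)!.
Computing: 720 − 480 + 144 − 24 + 2 = 362.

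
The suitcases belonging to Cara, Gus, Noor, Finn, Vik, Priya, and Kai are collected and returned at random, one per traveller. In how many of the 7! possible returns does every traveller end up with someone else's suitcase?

Let Aᵢ be the assignments in which traveller i gets their own suitcase. We want the size of the complement of A₁∪…∪A_7.
By inclusion–exclusion this is Σ_{j=0}^{7} (−1)^j C(7,j)·(7−j)!.
Computing: 5040 − 5040 + 2520 − 840 + 210 − 42 + 7 − 1 = 1854.

1854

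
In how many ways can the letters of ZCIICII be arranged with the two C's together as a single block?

Treat the 2 copies of C as a single block. The multiset to arrange is then {CC, I, I, I, I, Z}, 6 items in all.
That gives (6)!/(4!) = 30 arrangements.

30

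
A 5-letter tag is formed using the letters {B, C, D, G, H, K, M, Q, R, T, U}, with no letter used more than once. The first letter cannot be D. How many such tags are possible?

The first letter has 11−1 = 10 choices (anything except D).
The remaining 4 letters are filled from the other 10 symbols without repetition: 10 × 9 × 8 × 7 = 5040.
Total: 10 × 5040 = 50400.

50400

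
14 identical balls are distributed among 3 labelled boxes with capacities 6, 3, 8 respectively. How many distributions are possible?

10

Without the upper bounds there are C(16,2) = 120 ways to split 14 among 3 boxes.
Subtract solutions that violate a single cap (substitute x_i' = x_i − (cap_i+1)): x_1 ≥ 7 gives C(9,2) = 36; x_2 ≥ 4 gives C(12,2) = 66; x_3 ≥ 9 gives C(7,2) = 21. Together 123.
Add back pairs where two caps are both exceeded: 10 + 0 + 3 = 13.
By inclusion–exclusion the count is 120 − 123 + 13 = 10.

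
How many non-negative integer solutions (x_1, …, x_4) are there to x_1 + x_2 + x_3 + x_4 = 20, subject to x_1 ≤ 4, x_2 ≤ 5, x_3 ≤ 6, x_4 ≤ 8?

20

Ignoring the caps, the number of non-negative solutions to x_1+…+x_4 = 20 is C(23,3) = 1771.
Subtract solutions that violate a single cap (substitute x_i' = x_i − (cap_i+1)): x_1 ≥ 5 gives C(18,3) = 816; x_2 ≥ 6 gives C(17,3) = 680; x_3 ≥ 7 gives C(16,3) = 560; x_4 ≥ 9 gives C(14,3) = 364. Together 2420.
Add back pairs where two caps are both exceeded: 220 + 165 + 84 + 120 + 56 + 35 = 680.
Subtract triples: 10 + 1 + 0 + 0 = 11.
By inclusion–exclusion the count is 1771 − 2420 + 680 − 11 = 20.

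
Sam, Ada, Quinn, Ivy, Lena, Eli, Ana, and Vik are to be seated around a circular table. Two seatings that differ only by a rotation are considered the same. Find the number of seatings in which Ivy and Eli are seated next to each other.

1440

Treat {Ivy, Eli} as one unit (2 internal orders) and seat the resulting 7 units around the table: (6)! circular arrangements.
So 2 × (6)! = 2 × 720 = 1440.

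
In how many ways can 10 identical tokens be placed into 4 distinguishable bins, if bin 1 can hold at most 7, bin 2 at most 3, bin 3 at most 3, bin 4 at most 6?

98

Ignoring the caps, the number of non-negative solutions to x_1+…+x_4 = 10 is C(13,3) = 286.
Subtract solutions that violate a single cap (substitute x_i' = x_i − (cap_i+1)): x_1 ≥ 8 gives C(5,3) = 10; x_2 ≥ 4 gives C(9,3) = 84; x_3 ≥ 4 gives C(9,3) = 84; x_4 ≥ 7 gives C(6,3) = 20. Together 198.
Add back pairs where two caps are both exceeded: 0 + 0 + 0 + 10 + 0 + 0 = 10.
By inclusion–exclusion the count is 286 − 198 + 10 = 98.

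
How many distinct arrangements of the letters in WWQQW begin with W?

Fix W in the first position and arrange the remaining 4 letters.
Those 4 letters have Q appearing twice and W appearing twice, giving (4)!/(2!·2!) = 6.

6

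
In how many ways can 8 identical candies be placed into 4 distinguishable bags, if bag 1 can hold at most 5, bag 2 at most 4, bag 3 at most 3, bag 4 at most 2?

49

Without the upper bounds there are C(11,3) = 165 ways to split 8 among 4 bags.
Subtract solutions that violate a single cap (substitute x_i' = x_i − (cap_i+1)): x_1 ≥ 6 gives C(5,3) = 10; x_2 ≥ 5 gives C(6,3) = 20; x_3 ≥ 4 gives C(7,3) = 35; x_4 ≥ 3 gives C(8,3) = 56. Together 121.
Add back pairs where two caps are both exceeded: 0 + 0 + 0 + 0 + 1 + 4 = 5.
By inclusion–exclusion the count is 165 − 121 + 5 = 49.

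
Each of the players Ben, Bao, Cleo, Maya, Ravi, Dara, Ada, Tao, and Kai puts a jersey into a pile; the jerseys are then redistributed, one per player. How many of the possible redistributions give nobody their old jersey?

133496

Count assignments avoiding every fixed point. For any j of the 9 players fixed to their old jersey, the other 9−j can be arranged in (9−j)! ways.
By inclusion–exclusion this is Σ_{j=0}^{9} (−1)^j C(9,j)·(9−j)!.
Computing: 362880 − 362880 + 181440 − 60480 + 15120 − 3024 + 504 − 72 + 9 − 1 = 133496.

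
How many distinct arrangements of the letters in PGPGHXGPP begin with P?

1120

Fix P in the first position and arrange the remaining 8 letters.
Those 8 letters have G appearing 3 times and P appearing 3 times, giving (8)!/(3!·3!) = 1120.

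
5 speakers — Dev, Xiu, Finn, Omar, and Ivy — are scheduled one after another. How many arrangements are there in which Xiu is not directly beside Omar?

There are 5! = 120 arrangements in all. If Xiu and Omar are adjacent, merging them into one block gives 2·(4)! = 48 arrangements.
Complementary counting: 120 − 48 = 72.

72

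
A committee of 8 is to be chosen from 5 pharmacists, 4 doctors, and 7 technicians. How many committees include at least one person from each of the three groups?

12201

Total 8-person selections from all 16: C(16,8) = 12870.
Subtract selections that omit an entire group: no pharmacists → C(11,8) = 165; no doctors → C(12,8) = 495; no technicians → C(9,8) = 9.
Add back selections omitting two groups (i.e. drawn from a single group): C(5,8) + C(4,8) + C(7,8) = 0.
By inclusion–exclusion: 12870 − 669 + 0 = 12201.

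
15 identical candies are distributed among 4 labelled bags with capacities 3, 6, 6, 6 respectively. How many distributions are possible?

74

Without the upper bounds there are C(18,3) = 816 ways to split 15 among 4 bags.
Subtract solutions that violate a single cap (substitute x_i' = x_i − (cap_i+1)): x_1 ≥ 4 gives C(14,3) = 364; x_2 ≥ 7 gives C(11,3) = 165; x_3 ≥ 7 gives C(11,3) = 165; x_4 ≥ 7 gives C(11,3) = 165. Together 859.
Add back pairs where two caps are both exceeded: 35 + 35 + 35 + 4 + 4 + 4 = 117.
By inclusion–exclusion the count is 816 − 859 + 117 = 74.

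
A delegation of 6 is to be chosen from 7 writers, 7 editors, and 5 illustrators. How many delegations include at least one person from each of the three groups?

22295

Unrestricted: C(19,6) = 27132 ways to pick any 6 of the 19.
Subtract selections that omit an entire group: no writers → C(12,6) = 924; no editors → C(12,6) = 924; no illustrators → C(14,6) = 3003.
Add back selections omitting two groups (i.e. drawn from a single group): C(7,6) + C(7,6) + C(5,6) = 14.
By inclusion–exclusion: 27132 − 4851 + 14 = 22295.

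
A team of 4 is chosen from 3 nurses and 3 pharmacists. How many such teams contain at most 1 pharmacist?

Split by how many pharmacists are chosen (0 through 1).
Sum: C(3,0)·C(3,4) + C(3,1)·C(3,3) = 0 + 3 = 3.

3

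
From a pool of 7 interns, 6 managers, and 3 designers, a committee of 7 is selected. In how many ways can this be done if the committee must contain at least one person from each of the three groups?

With no constraint there are C(16,7) = 11440 possible selections.
Subtract selections that omit an entire group: no interns → C(9,7) = 36; no managers → C(10,7) = 120; no designers → C(13,7) = 1716.
Add back selections omitting two groups (i.e. drawn from a single group): C(7,7) + C(6,7) + C(3,7) = 1.
By inclusion–exclusion: 11440 − 1872 + 1 = 9569.

9569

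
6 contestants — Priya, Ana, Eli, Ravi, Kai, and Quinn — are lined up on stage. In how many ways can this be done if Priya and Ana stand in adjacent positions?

240

Glue Priya and Ana into one block (2 internal orders), leaving 5 units to arrange in a row.
So the count is 2·(5)! = 240.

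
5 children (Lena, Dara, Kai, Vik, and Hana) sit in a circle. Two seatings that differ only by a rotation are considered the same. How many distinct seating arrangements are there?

Fix one person's seat to break rotational symmetry; the remaining 4 people can be arranged in (4)! = 24 ways.

24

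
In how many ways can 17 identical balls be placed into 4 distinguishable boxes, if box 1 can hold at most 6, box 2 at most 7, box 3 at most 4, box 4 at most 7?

By stars and bars, unrestricted non-negative solutions to x_1+…+x_4 = 17 number C(17+3,3) = 1140.
Subtract solutions that violate a single cap (substitute x_i' = x_i − (cap_i+1)): x_1 ≥ 7 gives C(13,3) = 286; x_2 ≥ 8 gives C(12,3) = 220; x_3 ≥ 5 gives C(15,3) = 455; x_4 ≥ 8 gives C(12,3) = 220. Together 1181.
Add back pairs where two caps are both exceeded: 10 + 56 + 10 + 35 + 4 + 35 = 150.
By inclusion–exclusion the count is 1140 − 1181 + 150 = 109.

109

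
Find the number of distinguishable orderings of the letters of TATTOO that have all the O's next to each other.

20

Treat the 2 copies of O as a single block. The multiset to arrange is then {OO, A, T, T, T}, 5 items in all.
That gives (5)!/(3!) = 20 arrangements.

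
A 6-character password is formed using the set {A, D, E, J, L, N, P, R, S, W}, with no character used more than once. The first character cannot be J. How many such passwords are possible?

The first character has 10−1 = 9 choices (anything except J).
The remaining 5 characters are filled from the other 9 symbols without repetition: 9 × 8 × 7 × 6 × 5 = 15120.
Total: 9 × 15120 = 136080.

136080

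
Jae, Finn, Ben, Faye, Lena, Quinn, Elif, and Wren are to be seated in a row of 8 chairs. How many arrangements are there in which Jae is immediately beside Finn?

10080

Glue Jae and Finn into one block (2 internal orders), leaving 7 units to arrange in a row.
That gives 2 × 7! = 2 × 5040 = 10080.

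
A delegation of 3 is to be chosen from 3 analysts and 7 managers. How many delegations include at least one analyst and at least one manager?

84

Total 3-person selections from all 10: C(10,3) = 120.
Selections missing a whole group: no analysts → C(7,3) = 35; no managers → C(3,3) = 1.
Both groups omitted at once is impossible, so 120 − 36 = 84.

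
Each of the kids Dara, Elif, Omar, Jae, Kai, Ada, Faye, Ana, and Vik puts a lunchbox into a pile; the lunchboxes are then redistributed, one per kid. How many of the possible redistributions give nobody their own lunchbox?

133496

Let Aᵢ be the assignments in which kid i gets their own lunchbox. We want the size of the complement of A₁∪…∪A_9.
By inclusion–exclusion this is Σ_{j=0}^{9} (−1)^j C(9,j)·(9−j)!.
Computing: 362880 − 362880 + 181440 − 60480 + 15120 − 3024 + 504 − 72 + 9 − 1 = 133496.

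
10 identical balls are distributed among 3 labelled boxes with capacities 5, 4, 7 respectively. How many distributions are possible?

24

By stars and bars, unrestricted non-negative solutions to x_1+…+x_3 = 10 number C(10+2,2) = 66.
Subtract solutions that violate a single cap (substitute x_i' = x_i − (cap_i+1)): x_1 ≥ 6 gives C(6,2) = 15; x_2 ≥ 5 gives C(7,2) = 21; x_3 ≥ 8 gives C(4,2) = 6. Together 42.
No two caps can be exceeded simultaneously, so the pair terms are all 0.
By inclusion–exclusion the count is 66 − 42 + 0 = 24.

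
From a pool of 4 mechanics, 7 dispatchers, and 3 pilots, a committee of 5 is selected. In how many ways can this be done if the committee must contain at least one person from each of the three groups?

Unrestricted: C(14,5) = 2002 ways to pick any 5 of the 14.
Subtract selections that omit an entire group: no mechanics → C(10,5) = 252; no dispatchers → C(7,5) = 21; no pilots → C(11,5) = 462.
Add back selections omitting two groups (i.e. drawn from a single group): C(4,5) + C(7,5) + C(3,5) = 21.
By inclusion–exclusion: 2002 − 735 + 21 = 1288.

1288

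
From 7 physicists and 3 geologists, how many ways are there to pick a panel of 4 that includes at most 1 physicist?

Split by how many physicists are chosen (0 through 1).
Sum: C(7,0)·C(3,4) + C(7,1)·C(3,3) = 0 + 7 = 7.

7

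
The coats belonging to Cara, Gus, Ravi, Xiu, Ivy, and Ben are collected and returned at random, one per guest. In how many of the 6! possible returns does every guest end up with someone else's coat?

265

This is the derangement count D_6: permutations of 6 items with no fixed point.
By inclusion–exclusion this is Σ_{j=0}^{6} (−1)^j C(6,j)·(6−j)!.
Computing: 720 − 720 + 360 − 120 + 30 − 6 + 1 = 265.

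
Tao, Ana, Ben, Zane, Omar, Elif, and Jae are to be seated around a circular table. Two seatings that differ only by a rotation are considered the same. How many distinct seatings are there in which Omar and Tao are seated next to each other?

Glue Omar and Tao into a block (2 internal orders). Seating 6 units around a circle gives (5)! arrangements.
So 2 × (5)! = 2 × 120 = 240.

240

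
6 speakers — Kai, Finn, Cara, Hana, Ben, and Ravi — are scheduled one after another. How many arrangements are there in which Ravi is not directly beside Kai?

There are 6! = 720 arrangements in all. If Ravi and Kai are adjacent, merging them into one block gives 2·(5)! = 240 arrangements.
Complementary counting: 720 − 240 = 480.

480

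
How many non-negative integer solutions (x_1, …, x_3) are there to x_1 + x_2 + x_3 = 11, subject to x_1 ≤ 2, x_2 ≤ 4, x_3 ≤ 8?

9

By stars and bars, unrestricted non-negative solutions to x_1+…+x_3 = 11 number C(11+2,2) = 78.
Subtract solutions that violate a single cap (substitute x_i' = x_i − (cap_i+1)): x_1 ≥ 3 gives C(10,2) = 45; x_2 ≥ 5 gives C(8,2) = 28; x_3 ≥ 9 gives C(4,2) = 6. Together 79.
Add back pairs where two caps are both exceeded: 10 + 0 + 0 = 10.
By inclusion–exclusion the count is 78 − 79 + 10 = 9.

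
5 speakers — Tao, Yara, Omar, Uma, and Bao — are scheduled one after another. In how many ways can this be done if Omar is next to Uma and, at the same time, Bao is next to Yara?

Treat {Omar,Uma} as one block (2 orders) and {Bao,Yara} as another (2 orders).
That leaves 3 units to arrange: 2 × 2 × 3! = 4 × 6 = 24.

24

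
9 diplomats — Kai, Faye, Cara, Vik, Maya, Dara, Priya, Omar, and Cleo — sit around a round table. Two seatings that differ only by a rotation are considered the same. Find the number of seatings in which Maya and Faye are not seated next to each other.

Without the restriction there are (8)! = 40320 seatings.
Seatings with Maya beside Faye: treat them as a block with 2 internal orders, giving 2 × (7)! = 10080.
Subtracting, 40320 − 10080 = 30240.

30240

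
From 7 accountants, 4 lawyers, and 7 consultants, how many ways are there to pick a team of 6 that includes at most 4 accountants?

18326

Split by how many accountants are chosen (0 through 4).
Sum: C(7,0)·C(11,6) + C(7,1)·C(11,5) + C(7,2)·C(11,4) + C(7,3)·C(11,3) + C(7,4)·C(11,2) = 462 + 3234 + 6930 + 5775 + 1925 = 18326.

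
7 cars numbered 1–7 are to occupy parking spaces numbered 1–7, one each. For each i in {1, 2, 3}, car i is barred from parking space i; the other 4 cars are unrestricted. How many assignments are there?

Let Aᵢ (for i ∈ {1, 2, 3}) be the placements that put car i in its forbidden parking space. Any j of these fix j positions, leaving (7−j)! ways to fill the rest, and there are C(3,j) ways to pick which j.
By inclusion–exclusion, the number of valid placements is Σ_{j=0}^{3} (−1)^j C(3,j)·(7−j)!.
Computing: 5040 − 2160 + 360 − 24 = 3216.

3216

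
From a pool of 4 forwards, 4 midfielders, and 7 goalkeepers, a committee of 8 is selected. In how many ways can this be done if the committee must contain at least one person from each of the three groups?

6104

Unrestricted: C(15,8) = 6435 ways to pick any 8 of the 15.
Selections missing a whole group: no forwards → C(11,8) = 165; no midfielders → C(11,8) = 165; no goalkeepers → C(8,8) = 1.
Add back selections omitting two groups (i.e. drawn from a single group): C(4,8) + C(4,8) + C(7,8) = 0.
By inclusion–exclusion: 6435 − 331 + 0 = 6104.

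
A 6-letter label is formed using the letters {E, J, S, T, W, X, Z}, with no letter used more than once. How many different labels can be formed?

5040

This is a permutation of 6 out of 7: P(7,6) = 7!/1!.
That product is 7 × 6 × 5 × 4 × 3 × 2 = 5040.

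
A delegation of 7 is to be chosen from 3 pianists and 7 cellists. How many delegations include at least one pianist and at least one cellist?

Unrestricted: C(10,7) = 120 ways to pick any 7 of the 10.
Subtract selections that omit an entire group: no pianists → C(7,7) = 1; no cellists → C(3,7) = 0.
Both groups omitted at once is impossible, so 120 − 1 = 119.

119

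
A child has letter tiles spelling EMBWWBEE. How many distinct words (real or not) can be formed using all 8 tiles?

EMBWWBEE has 8 letters with B appearing twice, E appearing 3 times, and W appearing twice.
So there are 8! / (3!·2!·2!) = 1680 distinguishable arrangements.

1680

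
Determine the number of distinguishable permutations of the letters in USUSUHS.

140

USUSUHS has 7 letters with S appearing 3 times and U appearing 3 times.
The number of distinct arrangements is 7!/(3!·3!) = 5040/36 = 140.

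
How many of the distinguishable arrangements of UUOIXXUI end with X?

420

With the last slot taken by X, it remains to arrange the other 7 letters (UUOIXUI).
Those 7 letters have I appearing twice and U appearing 3 times, giving (7)!/(3!·2!) = 420.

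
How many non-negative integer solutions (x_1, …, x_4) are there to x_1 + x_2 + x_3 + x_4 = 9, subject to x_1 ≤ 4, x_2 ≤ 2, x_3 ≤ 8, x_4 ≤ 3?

Ignoring the caps, the number of non-negative solutions to x_1+…+x_4 = 9 is C(12,3) = 220.
Subtract solutions that violate a single cap (substitute x_i' = x_i − (cap_i+1)): x_1 ≥ 5 gives C(7,3) = 35; x_2 ≥ 3 gives C(9,3) = 84; x_3 ≥ 9 gives C(3,3) = 1; x_4 ≥ 4 gives C(8,3) = 56. Together 176.
Add back pairs where two caps are both exceeded: 4 + 0 + 1 + 0 + 10 + 0 = 15.
By inclusion–exclusion the count is 220 − 176 + 15 = 59.

59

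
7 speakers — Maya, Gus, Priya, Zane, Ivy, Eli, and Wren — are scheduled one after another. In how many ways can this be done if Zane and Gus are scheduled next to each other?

1440

Glue Zane and Gus into one block (2 internal orders), leaving 6 units to arrange in a row.
That gives 2 × 6! = 2 × 720 = 1440.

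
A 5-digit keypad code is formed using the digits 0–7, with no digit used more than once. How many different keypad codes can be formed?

Choose and order 5 of the 8 symbols: the first digit has 8 options, the next 7, and so on down to 4.
That product is 8 × 7 × 6 × 5 × 4 = 6720.

6720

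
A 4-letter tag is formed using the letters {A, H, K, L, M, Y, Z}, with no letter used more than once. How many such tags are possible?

With no repetition, fill the 4 letters in order: 7 choices, then 6, down to 4.
7 × 6 × 5 × 4 = 840.

840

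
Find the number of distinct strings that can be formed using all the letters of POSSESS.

210

The 7 letters of POSSESS have repeats: S appearing 4 times.
Dividing 7! = 5040 by 4! = 24 for the repeated letters gives 210.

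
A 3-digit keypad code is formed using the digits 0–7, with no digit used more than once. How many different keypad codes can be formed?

With no repetition, fill the 3 digits in order: 8 choices, then 7, down to 6.
That product is 8 × 7 × 6 = 336.

336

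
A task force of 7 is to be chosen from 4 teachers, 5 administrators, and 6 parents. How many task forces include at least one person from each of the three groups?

Unrestricted: C(15,7) = 6435 ways to pick any 7 of the 15.
Subtract selections that omit an entire group: no teachers → C(11,7) = 330; no administrators → C(10,7) = 120; no parents → C(9,7) = 36.
Add back selections omitting two groups (i.e. drawn from a single group): C(4,7) + C(5,7) + C(6,7) = 0.
By inclusion–exclusion: 6435 − 486 + 0 = 5949.

5949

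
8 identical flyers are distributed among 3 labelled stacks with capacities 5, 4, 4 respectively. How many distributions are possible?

19

Ignoring the caps, the number of non-negative solutions to x_1+…+x_3 = 8 is C(10,2) = 45.
Subtract solutions that violate a single cap (substitute x_i' = x_i − (cap_i+1)): x_1 ≥ 6 gives C(4,2) = 6; x_2 ≥ 5 gives C(5,2) = 10; x_3 ≥ 5 gives C(5,2) = 10. Together 26.
No two caps can be exceeded simultaneously, so the pair terms are all 0.
By inclusion–exclusion the count is 45 − 26 + 0 = 19.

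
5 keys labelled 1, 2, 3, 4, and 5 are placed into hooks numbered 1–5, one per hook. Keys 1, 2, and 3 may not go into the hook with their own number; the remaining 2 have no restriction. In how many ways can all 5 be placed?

Let Aᵢ (for i ∈ {1, 2, 3}) be the placements that put key i in its forbidden hook. Any j of these fix j positions, leaving (5−j)! ways to fill the rest, and there are C(3,j) ways to pick which j.
By inclusion–exclusion, the number of valid placements is Σ_{j=0}^{3} (−1)^j C(3,j)·(5−j)!.
Computing: 120 − 72 + 18 − 2 = 64.

64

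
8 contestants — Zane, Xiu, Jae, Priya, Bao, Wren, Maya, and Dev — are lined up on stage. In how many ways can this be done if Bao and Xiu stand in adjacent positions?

10080

Glue Bao and Xiu into one block (2 internal orders), leaving 7 units to arrange in a row.
That gives 2 × 7! = 2 × 5040 = 10080.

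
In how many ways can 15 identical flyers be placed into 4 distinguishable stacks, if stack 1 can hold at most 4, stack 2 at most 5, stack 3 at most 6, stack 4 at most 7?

Ignoring the caps, the number of non-negative solutions to x_1+…+x_4 = 15 is C(18,3) = 816.
Subtract solutions that violate a single cap (substitute x_i' = x_i − (cap_i+1)): x_1 ≥ 5 gives C(13,3) = 286; x_2 ≥ 6 gives C(12,3) = 220; x_3 ≥ 7 gives C(11,3) = 165; x_4 ≥ 8 gives C(10,3) = 120. Together 791.
Add back pairs where two caps are both exceeded: 35 + 20 + 10 + 10 + 4 + 1 = 80.
By inclusion–exclusion the count is 816 − 791 + 80 = 105.

105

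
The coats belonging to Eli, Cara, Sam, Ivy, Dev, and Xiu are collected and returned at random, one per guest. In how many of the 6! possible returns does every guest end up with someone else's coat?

265

Count assignments avoiding every fixed point. For any j of the 6 guests fixed to their own coat, the other 6−j can be arranged in (6−j)! ways.
By inclusion–exclusion this is Σ_{j=0}^{6} (−1)^j C(6,j)·(6−j)!.
Computing: 720 − 720 + 360 − 120 + 30 − 6 + 1 = 265.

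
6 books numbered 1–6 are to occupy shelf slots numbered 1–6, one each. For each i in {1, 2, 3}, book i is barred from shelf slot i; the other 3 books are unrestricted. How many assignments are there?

Let Aᵢ (for i ∈ {1, 2, 3}) be the placements that put book i in its forbidden shelf slot. Any j of these fix j positions, leaving (6−j)! ways to fill the rest, and there are C(3,j) ways to pick which j.
By inclusion–exclusion, the number of valid placements is Σ_{j=0}^{3} (−1)^j C(3,j)·(6−j)!.
Computing: 720 − 360 + 72 − 6 = 426.

426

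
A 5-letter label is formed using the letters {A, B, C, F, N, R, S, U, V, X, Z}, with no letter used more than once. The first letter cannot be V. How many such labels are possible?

50400

The first letter has 11−1 = 10 choices (anything except V).
The remaining 4 letters are filled from the other 10 symbols without repetition: 10 × 9 × 8 × 7 = 5040.
Total: 10 × 5040 = 50400.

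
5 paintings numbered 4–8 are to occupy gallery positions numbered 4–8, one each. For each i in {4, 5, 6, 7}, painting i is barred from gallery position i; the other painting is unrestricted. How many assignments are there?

53

Let Aᵢ (for 4 ≤ i ≤ 7) be the placements that put painting i in its forbidden gallery position. Any j of these fix j positions, leaving (5−j)! ways to fill the rest, and there are C(4,j) ways to pick which j.
By inclusion–exclusion, the number of valid placements is Σ_{j=0}^{4} (−1)^j C(4,j)·(5−j)!.
Computing: 120 − 96 + 36 − 8 + 1 = 53.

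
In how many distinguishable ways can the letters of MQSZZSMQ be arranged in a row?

2520

MQSZZSMQ has 8 letters with M appearing twice, Q appearing twice, S appearing twice, and Z appearing twice.
The number of distinct arrangements is 8!/(2!·2!·2!·2!) = 40320/16 = 2520.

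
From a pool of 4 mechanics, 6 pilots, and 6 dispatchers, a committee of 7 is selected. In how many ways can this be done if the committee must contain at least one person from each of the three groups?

Total 7-person selections from all 16: C(16,7) = 11440.
Subtract selections that omit an entire group: no mechanics → C(12,7) = 792; no pilots → C(10,7) = 120; no dispatchers → C(10,7) = 120.
Add back selections omitting two groups (i.e. drawn from a single group): C(4,7) + C(6,7) + C(6,7) = 0.
By inclusion–exclusion: 11440 − 1032 + 0 = 10408.

10408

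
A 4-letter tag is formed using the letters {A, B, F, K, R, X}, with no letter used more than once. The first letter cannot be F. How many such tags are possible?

300

The first letter has 6−1 = 5 choices (anything except F).
The remaining 3 letters are filled from the other 5 symbols without repetition: 5 × 4 × 3 = 60.
Total: 5 × 60 = 300.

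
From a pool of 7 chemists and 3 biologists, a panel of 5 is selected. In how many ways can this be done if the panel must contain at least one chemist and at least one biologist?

Total 5-person selections from all 10: C(10,5) = 252.
Selections missing a whole group: no chemists → C(3,5) = 0; no biologists → C(7,5) = 21.
Both groups omitted at once is impossible, so 252 − 21 = 231.

231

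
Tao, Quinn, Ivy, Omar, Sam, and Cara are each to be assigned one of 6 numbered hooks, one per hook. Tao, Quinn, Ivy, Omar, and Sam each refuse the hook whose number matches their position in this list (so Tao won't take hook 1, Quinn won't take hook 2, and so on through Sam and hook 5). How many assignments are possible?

309

Let Aᵢ (for 1 ≤ i ≤ 5) be the placements that put person i in their forbidden hook. Any j of these fix j positions, leaving (6−j)! ways to fill the rest, and there are C(5,j) ways to pick which j.
By inclusion–exclusion, the number of valid placements is Σ_{j=0}^{5} (−1)^j C(5,j)·(6−j)!.
Computing: 720 − 600 + 240 − 60 + 10 − 1 = 309.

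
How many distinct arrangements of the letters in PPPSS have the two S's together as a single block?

4

Treat the 2 copies of S as a single block. The multiset to arrange is then {SS, P, P, P}, 4 items in all.
That gives (4)!/(3!) = 4 arrangements.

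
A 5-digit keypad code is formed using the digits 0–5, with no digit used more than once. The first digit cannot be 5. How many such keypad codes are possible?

600

The first digit has 6−1 = 5 choices (anything except 5).
The remaining 4 digits are filled from the other 5 symbols without repetition: 5 × 4 × 3 × 2 = 120.
Total: 5 × 120 = 600.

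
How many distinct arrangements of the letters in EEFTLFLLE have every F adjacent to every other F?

Treat the 2 copies of F as a single block. The multiset to arrange is then {FF, E, E, E, L, L, L, T}, 8 items in all.
That gives (8)!/(3!·3!) = 1120 arrangements.

1120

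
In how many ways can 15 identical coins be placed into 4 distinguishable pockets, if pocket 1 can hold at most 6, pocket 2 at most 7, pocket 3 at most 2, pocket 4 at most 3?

19

By stars and bars, unrestricted non-negative solutions to x_1+…+x_4 = 15 number C(15+3,3) = 816.
Subtract solutions that violate a single cap (substitute x_i' = x_i − (cap_i+1)): x_1 ≥ 7 gives C(11,3) = 165; x_2 ≥ 8 gives C(10,3) = 120; x_3 ≥ 3 gives C(15,3) = 455; x_4 ≥ 4 gives C(14,3) = 364. Together 1104.
Add back pairs where two caps are both exceeded: 1 + 56 + 35 + 35 + 20 + 165 = 312.
Subtract triples: 0 + 0 + 4 + 1 = 5.
By inclusion–exclusion the count is 816 − 1104 + 312 − 5 = 19.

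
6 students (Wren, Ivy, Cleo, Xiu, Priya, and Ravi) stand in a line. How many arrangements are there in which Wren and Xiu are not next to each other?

480

Of the 6! = 720 arrangements, those with Wren and Xiu adjacent number 2 × 5! = 240 (treat the pair as a block with 2 internal orders).
Complementary counting: 720 − 240 = 480.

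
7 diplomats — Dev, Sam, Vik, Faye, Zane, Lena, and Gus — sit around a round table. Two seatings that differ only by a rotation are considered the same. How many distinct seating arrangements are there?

720

Around a circle, 7 distinct people have 7!/7 = (6)! = 720 rotationally distinct seatings.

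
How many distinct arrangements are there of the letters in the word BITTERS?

The 7 letters of BITTERS have repeats: T appearing twice.
So there are 7! / (2!) = 2520 distinguishable arrangements.

2520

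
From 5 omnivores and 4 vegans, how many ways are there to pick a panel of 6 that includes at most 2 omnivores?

Split by how many omnivores are chosen (0 through 2).
Sum: C(5,0)·C(4,6) + C(5,1)·C(4,5) + C(5,2)·C(4,4) = 0 + 0 + 10 = 10.

10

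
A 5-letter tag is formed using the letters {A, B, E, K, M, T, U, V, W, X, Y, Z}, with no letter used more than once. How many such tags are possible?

This is a permutation of 5 out of 12: P(12,5) = 12!/7!.
That product is 12 × 11 × 10 × 9 × 8 = 95040.

95040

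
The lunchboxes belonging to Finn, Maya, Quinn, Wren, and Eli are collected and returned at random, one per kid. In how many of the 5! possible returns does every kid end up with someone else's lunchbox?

44

Let Aᵢ be the assignments in which kid i gets their own lunchbox. We want the size of the complement of A₁∪…∪A_5.
By inclusion–exclusion this is Σ_{j=0}^{5} (−1)^j C(5,j)·(5−j)!.
Computing: 120 − 120 + 60 − 20 + 5 − 1 = 44.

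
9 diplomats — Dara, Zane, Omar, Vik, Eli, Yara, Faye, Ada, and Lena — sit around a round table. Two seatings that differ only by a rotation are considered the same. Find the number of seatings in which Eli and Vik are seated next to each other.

10080

Glue Eli and Vik into a block (2 internal orders). Seating 8 units around a circle gives (7)! arrangements.
So 2 × (7)! = 2 × 5040 = 10080.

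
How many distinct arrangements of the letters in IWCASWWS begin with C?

420

With the first slot taken by C, it remains to arrange the other 7 letters (IWASWWS).
Those 7 letters have S appearing twice and W appearing 3 times, giving (7)!/(3!·2!) = 420.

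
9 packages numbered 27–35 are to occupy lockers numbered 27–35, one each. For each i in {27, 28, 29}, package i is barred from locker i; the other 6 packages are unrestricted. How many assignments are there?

256320

Let Aᵢ (for i ∈ {27, 28, 29}) be the placements that put package i in its forbidden locker. Any j of these fix j positions, leaving (9−j)! ways to fill the rest, and there are C(3,j) ways to pick which j.
By inclusion–exclusion, the number of valid placements is Σ_{j=0}^{3} (−1)^j C(3,j)·(9−j)!.
Computing: 362880 − 120960 + 15120 − 720 = 256320.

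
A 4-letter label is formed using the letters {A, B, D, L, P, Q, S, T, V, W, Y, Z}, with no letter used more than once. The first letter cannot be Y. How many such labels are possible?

The first letter has 12−1 = 11 choices (anything except Y).
The remaining 3 letters are filled from the other 11 symbols without repetition: 11 × 10 × 9 = 990.
Total: 11 × 990 = 10890.

10890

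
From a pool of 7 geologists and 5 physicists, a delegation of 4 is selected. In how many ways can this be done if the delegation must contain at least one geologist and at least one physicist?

455

Total 4-person selections from all 12: C(12,4) = 495.
Selections missing a whole group: no geologists → C(5,4) = 5; no physicists → C(7,4) = 35.
Both groups omitted at once is impossible, so 495 − 40 = 455.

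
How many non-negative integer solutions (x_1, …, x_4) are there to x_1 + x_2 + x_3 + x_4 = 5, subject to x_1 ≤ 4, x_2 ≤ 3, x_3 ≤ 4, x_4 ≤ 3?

By stars and bars, unrestricted non-negative solutions to x_1+…+x_4 = 5 number C(5+3,3) = 56.
Subtract solutions that violate a single cap (substitute x_i' = x_i − (cap_i+1)): x_1 ≥ 5 gives C(3,3) = 1; x_2 ≥ 4 gives C(4,3) = 4; x_3 ≥ 5 gives C(3,3) = 1; x_4 ≥ 4 gives C(4,3) = 4. Together 10.
No two caps can be exceeded simultaneously, so the pair terms are all 0.
By inclusion–exclusion the count is 56 − 10 + 0 = 46.

46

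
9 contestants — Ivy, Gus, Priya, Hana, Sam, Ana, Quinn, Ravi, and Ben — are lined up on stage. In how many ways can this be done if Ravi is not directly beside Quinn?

282240

Of the 9! = 362880 arrangements, those with Ravi and Quinn adjacent number 2 × 8! = 80640 (treat the pair as a block with 2 internal orders).
Complementary counting: 362880 − 80640 = 282240.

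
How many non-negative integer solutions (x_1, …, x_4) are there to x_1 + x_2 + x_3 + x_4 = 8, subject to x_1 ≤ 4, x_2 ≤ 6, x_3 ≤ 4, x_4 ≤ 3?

Ignoring the caps, the number of non-negative solutions to x_1+…+x_4 = 8 is C(11,3) = 165.
Subtract solutions that violate a single cap (substitute x_i' = x_i − (cap_i+1)): x_1 ≥ 5 gives C(6,3) = 20; x_2 ≥ 7 gives C(4,3) = 4; x_3 ≥ 5 gives C(6,3) = 20; x_4 ≥ 4 gives C(7,3) = 35. Together 79.
No two caps can be exceeded simultaneously, so the pair terms are all 0.
By inclusion–exclusion the count is 165 − 79 + 0 = 86.

86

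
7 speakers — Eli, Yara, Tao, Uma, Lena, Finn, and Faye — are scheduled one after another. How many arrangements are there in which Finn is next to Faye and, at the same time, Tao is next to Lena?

480

Treat {Finn,Faye} as one block (2 orders) and {Tao,Lena} as another (2 orders).
That leaves 5 units to arrange: 2 × 2 × 5! = 4 × 120 = 480.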